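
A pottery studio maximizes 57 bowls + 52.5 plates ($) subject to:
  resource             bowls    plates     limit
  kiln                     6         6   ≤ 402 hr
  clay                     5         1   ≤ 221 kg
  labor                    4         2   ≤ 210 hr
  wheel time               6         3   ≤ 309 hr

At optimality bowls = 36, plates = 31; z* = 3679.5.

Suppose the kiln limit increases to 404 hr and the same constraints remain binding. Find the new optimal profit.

At the optimum: kiln uses 402 of 402 (binding); clay uses 211 of 221 (slack = 10); labor uses 206 of 210 (slack = 4); wheel time uses 309 of 309 (binding).
Since clay, labor are not tight, their duals are 0.
The binding rows give the dual system: 6·y_kiln + 6·y_wheel time = 57 and 6·y_kiln + 3·y_wheel time = 52.5.
This yields shadow prices y_kiln = 8, y_wheel time = 1.5.
Δz = y_kiln·Δb = 8 × (2) = 16, so new z* = 3679.5 + 16 = 3695.5.

3695.5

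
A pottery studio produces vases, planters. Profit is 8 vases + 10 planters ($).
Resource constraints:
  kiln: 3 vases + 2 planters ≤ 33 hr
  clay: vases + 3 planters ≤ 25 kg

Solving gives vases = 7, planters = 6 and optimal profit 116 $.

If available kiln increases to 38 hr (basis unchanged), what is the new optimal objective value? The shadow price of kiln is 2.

Δb = 5, so new z* = 116 + (2)·(5) = 116 + 10 = 126.

126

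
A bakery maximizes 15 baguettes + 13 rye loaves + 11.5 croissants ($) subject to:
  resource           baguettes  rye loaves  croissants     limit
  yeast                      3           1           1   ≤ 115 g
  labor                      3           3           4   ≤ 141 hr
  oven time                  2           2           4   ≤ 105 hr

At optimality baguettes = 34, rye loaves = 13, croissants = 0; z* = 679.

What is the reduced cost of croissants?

Check each constraint at x*: yeast 115/115 (tight); labor 141/141 (tight); oven time 94/105 (slack 11).
By complementary slackness, y = 0 for the non-binding constraint.
From A_Bᵀ y = c: 3·y_yeast + 3·y_labor = 15; 1·y_yeast + 3·y_labor = 13.
Solving: y_yeast = 1, y_labor = 4.
Reduced cost of croissants: c₃ − yᵀa₃ = 11.5 − (1·1 + 4·4) = 11.5 − 17 = -5.5.

-5.5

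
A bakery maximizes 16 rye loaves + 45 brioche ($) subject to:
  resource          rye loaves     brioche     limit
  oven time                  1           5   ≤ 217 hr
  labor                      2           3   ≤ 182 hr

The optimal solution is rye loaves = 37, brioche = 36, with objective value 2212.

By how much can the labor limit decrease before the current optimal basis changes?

51.8

Binding constraints: oven time, labor. The basis is B = [[1,5],[2,3]] with det -7.
Per unit decrease in labor, x* moves by d = (-0.7143, 0.1429).
The basis stays optimal until rye loaves reaches 0; allowable decrease = 51.8 hr.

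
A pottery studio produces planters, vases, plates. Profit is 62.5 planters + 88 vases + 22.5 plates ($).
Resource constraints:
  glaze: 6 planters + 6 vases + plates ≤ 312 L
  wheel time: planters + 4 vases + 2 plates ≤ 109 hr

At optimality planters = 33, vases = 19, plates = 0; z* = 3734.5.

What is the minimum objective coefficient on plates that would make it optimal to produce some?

Check each constraint at x*: glaze 312/312 (tight); wheel time 109/109 (tight).
Dual feasibility on the basic columns requires 6·y_glaze + 1·y_wheel time = 62.5, 6·y_glaze + 4·y_wheel time = 88.
Solving: y_glaze = 9, y_wheel time = 8.5.
plates enters the basis when its profit ≥ yᵀa₃ = 9·1 + 8.5·2 = 26.

26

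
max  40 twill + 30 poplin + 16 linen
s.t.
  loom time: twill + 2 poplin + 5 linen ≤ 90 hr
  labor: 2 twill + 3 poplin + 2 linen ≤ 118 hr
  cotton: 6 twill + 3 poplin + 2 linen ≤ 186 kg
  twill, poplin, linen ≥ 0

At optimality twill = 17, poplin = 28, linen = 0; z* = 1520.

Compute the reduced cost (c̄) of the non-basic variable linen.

-4

Check each constraint at x*: loom time 73/90 (slack 17); labor 118/118 (tight); cotton 186/186 (tight).
Since loom time is not tight, its dual is 0.
From A_Bᵀ y = c: 2·y_labor + 6·y_cotton = 40; 3·y_labor + 3·y_cotton = 30.
→ y_labor = 5 and y_cotton = 5.
Reduced cost of linen: c₃ − yᵀa₃ = 16 − (5·2 + 5·2) = 16 − 20 = -4.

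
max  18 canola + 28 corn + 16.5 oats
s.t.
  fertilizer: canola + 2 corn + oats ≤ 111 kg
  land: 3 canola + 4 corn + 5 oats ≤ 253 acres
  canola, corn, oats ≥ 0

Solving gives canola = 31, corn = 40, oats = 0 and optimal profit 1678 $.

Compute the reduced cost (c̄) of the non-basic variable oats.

-9.5

Both fertilizer and land are binding at x*.
From A_Bᵀ y = c: 1·y_fertilizer + 3·y_land = 18; 2·y_fertilizer + 4·y_land = 28.
Solving: y_fertilizer = 6, y_land = 4.
Reduced cost of oats: c₃ − yᵀa₃ = 16.5 − (6·1 + 4·5) = 16.5 − 26 = -9.5.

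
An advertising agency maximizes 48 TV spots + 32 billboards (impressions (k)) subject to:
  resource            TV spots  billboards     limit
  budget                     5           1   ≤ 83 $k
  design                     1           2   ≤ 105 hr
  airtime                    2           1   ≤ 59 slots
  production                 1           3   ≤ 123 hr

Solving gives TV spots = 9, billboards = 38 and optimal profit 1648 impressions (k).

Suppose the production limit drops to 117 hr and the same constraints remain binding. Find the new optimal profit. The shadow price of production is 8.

Δb = -6, so new z* = 1648 + (8)·(-6) = 1648 − 48 = 1600.

1600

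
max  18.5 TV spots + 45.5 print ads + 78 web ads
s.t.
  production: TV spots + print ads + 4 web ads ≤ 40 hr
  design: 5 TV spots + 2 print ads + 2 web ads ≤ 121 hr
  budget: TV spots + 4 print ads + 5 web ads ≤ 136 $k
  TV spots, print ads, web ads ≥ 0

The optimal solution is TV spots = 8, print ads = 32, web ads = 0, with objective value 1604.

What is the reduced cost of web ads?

Check each constraint at x*: production 40/40 (tight); design 104/121 (slack 17); budget 136/136 (tight).
Since design is not tight, its dual is 0.
The binding rows give the dual system: 1·y_production + 1·y_budget = 18.5 and 1·y_production + 4·y_budget = 45.5.
Solving: y_production = 9.5, y_budget = 9.
Reduced cost of web ads: c₃ − yᵀa₃ = 78 − (9.5·4 + 9·5) = 78 − 83 = -5.

-5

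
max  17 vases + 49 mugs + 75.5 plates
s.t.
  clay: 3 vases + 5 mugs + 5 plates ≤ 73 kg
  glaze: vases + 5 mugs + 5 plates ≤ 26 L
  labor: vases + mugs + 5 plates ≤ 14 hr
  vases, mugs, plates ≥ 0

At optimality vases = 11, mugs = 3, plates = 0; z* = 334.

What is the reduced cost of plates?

-9.5

Binding: glaze and labor. Non-binding: clay (25 unused).
Since clay is not tight, its dual is 0.
The binding rows give the dual system: 1·y_glaze + 1·y_labor = 17 and 5·y_glaze + 1·y_labor = 49.
Solving: y_glaze = 8, y_labor = 9.
Reduced cost of plates: c₃ − yᵀa₃ = 75.5 − (8·5 + 9·5) = 75.5 − 85 = -9.5.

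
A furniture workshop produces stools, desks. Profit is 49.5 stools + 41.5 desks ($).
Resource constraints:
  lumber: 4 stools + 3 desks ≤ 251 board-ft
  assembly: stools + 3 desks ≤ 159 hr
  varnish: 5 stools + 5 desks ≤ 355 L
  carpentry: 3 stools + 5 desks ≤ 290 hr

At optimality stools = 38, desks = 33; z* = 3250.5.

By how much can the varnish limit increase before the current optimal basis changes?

Binding constraints: lumber, varnish. The basis is B = [[4,3],[5,5]] with det 5.
Per unit increase in varnish, x* moves by d = (-0.6, 0.8).
The basis stays optimal until carpentry becomes binding; allowable increase = 5 L.

5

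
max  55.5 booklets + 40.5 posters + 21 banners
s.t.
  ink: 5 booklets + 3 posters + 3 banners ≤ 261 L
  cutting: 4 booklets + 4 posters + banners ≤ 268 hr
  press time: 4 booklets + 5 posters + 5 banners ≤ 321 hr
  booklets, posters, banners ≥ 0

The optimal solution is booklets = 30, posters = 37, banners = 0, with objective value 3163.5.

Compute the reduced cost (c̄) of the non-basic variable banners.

-6

At the optimum: ink uses 261 of 261 (binding); cutting uses 268 of 268 (binding); press time uses 305 of 321 (slack = 16).
By complementary slackness, y = 0 for the non-binding constraint.
The binding rows give the dual system: 5·y_ink + 4·y_cutting = 55.5 and 3·y_ink + 4·y_cutting = 40.5.
This yields shadow prices y_ink = 7.5, y_cutting = 4.5.
Reduced cost of banners: c₃ − yᵀa₃ = 21 − (7.5·3 + 4.5·1) = 21 − 27 = -6.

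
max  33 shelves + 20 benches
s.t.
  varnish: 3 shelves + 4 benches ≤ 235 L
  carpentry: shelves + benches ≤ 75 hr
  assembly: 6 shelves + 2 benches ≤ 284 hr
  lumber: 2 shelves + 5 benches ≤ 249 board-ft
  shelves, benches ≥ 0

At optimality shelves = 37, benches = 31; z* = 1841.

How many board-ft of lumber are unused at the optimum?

20

lumber used = 2·37 + 5·31 = 229; slack = 249 − 229 = 20.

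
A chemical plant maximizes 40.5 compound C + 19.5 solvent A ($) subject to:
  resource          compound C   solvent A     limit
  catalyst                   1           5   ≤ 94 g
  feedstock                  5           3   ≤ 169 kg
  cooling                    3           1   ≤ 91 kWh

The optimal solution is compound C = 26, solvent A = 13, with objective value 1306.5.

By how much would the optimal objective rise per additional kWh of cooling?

6

At the optimum: catalyst uses 91 of 94 (slack = 3); feedstock uses 169 of 169 (binding); cooling uses 91 of 91 (binding).
Slack constraints have shadow price 0 (complementary slackness).
Dual feasibility on the basic columns requires 5·y_feedstock + 3·y_cooling = 40.5, 3·y_feedstock + 1·y_cooling = 19.5.
→ y_feedstock = 4.5 and y_cooling = 6.
Shadow price of cooling = 6.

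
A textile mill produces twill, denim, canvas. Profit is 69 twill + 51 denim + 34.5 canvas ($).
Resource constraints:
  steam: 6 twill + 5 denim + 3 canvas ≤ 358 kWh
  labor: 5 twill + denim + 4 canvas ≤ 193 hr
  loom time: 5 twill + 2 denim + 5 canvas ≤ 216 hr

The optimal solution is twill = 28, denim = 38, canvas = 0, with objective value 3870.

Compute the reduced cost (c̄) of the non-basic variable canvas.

-7.5

At the optimum: steam uses 358 of 358 (binding); labor uses 178 of 193 (slack = 15); loom time uses 216 of 216 (binding).
Slack constraints have shadow price 0 (complementary slackness).
The binding rows give the dual system: 6·y_steam + 5·y_loom time = 69 and 5·y_steam + 2·y_loom time = 51.
This yields shadow prices y_steam = 9, y_loom time = 3.
Reduced cost of canvas: c₃ − yᵀa₃ = 34.5 − (9·3 + 3·5) = 34.5 − 42 = -7.5.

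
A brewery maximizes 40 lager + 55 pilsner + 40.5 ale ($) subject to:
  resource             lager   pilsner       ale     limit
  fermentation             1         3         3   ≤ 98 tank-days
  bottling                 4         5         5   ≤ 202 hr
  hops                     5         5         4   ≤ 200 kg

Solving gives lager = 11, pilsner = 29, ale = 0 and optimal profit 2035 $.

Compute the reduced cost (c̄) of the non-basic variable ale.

Check each constraint at x*: fermentation 98/98 (tight); bottling 189/202 (slack 13); hops 200/200 (tight).
Slack constraints have shadow price 0 (complementary slackness).
The binding rows give the dual system: 1·y_fermentation + 5·y_hops = 40 and 3·y_fermentation + 5·y_hops = 55.
This yields shadow prices y_fermentation = 7.5, y_hops = 6.5.
Reduced cost of ale: c₃ − yᵀa₃ = 40.5 − (7.5·3 + 6.5·4) = 40.5 − 48.5 = -8.

-8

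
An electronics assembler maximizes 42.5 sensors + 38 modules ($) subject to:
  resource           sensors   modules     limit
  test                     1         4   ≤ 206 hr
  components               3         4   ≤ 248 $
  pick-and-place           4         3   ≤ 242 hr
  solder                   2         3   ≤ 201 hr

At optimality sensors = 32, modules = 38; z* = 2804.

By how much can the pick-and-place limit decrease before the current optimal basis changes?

Binding constraints: components, pick-and-place. The basis is B = [[3,4],[4,3]] with det -7.
Per unit decrease in pick-and-place, x* moves by d = (-0.5714, 0.4286).
The basis stays optimal until test becomes binding; allowable decrease = 19.25 hr.

19.25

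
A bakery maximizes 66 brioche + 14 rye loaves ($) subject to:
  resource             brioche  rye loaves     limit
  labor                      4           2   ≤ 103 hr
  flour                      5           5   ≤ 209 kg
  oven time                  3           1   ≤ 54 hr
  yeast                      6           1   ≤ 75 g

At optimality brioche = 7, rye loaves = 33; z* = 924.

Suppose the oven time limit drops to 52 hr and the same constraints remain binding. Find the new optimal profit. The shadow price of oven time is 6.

912

Δb = -2, so new z* = 924 + (6)·(-2) = 924 − 12 = 912.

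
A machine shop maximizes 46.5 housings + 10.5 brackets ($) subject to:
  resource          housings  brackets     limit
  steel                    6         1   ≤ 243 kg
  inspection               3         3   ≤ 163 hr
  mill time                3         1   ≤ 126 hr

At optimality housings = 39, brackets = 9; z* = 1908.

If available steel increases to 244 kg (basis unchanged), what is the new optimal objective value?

Check each constraint at x*: steel 243/243 (tight); inspection 144/163 (slack 19); mill time 126/126 (tight).
By complementary slackness, y = 0 for the non-binding constraint.
From A_Bᵀ y = c: 6·y_steel + 3·y_mill time = 46.5; 1·y_steel + 1·y_mill time = 10.5.
This yields shadow prices y_steel = 5, y_mill time = 5.5.
Δz = y_steel·Δb = 5 × (1) = 5, so new z* = 1908 + 5 = 1913.

1913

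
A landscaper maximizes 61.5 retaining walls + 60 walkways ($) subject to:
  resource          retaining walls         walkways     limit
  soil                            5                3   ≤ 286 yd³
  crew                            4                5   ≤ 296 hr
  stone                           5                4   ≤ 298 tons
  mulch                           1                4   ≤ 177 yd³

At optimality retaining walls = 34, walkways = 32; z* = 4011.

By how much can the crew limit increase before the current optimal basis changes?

8.4375

Binding constraints: crew, stone. The basis is B = [[4,5],[5,4]] with det -9.
Per unit increase in crew, x* moves by d = (-0.4444, 0.5556).
The basis stays optimal until mulch becomes binding; allowable increase = 8.4375 hr.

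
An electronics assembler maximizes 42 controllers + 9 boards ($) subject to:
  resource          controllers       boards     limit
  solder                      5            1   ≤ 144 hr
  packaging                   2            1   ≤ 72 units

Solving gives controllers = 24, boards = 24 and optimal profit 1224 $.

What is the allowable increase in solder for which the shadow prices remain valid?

Binding constraints: solder, packaging. The basis is B = [[5,1],[2,1]] with det 3.
Per unit increase in solder, x* moves by d = (0.3333, -0.6667).
The basis stays optimal until boards reaches 0; allowable increase = 36 hr.

36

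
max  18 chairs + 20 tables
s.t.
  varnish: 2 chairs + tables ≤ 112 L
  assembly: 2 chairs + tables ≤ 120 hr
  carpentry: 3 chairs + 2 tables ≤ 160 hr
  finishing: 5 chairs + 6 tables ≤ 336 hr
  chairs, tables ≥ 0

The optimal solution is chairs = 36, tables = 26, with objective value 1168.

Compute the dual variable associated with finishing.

3

Binding: carpentry and finishing. Non-binding: varnish (14 unused), assembly (22 unused).
By complementary slackness, y = 0 for the non-binding constraints.
The binding rows give the dual system: 3·y_carpentry + 5·y_finishing = 18 and 2·y_carpentry + 6·y_finishing = 20.
Solving: y_carpentry = 1, y_finishing = 3.
Shadow price of finishing = 3.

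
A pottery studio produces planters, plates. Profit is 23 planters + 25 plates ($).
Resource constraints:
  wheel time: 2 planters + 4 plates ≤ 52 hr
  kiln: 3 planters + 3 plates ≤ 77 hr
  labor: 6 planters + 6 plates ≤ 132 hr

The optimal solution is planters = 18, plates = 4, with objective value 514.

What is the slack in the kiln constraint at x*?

11

kiln used = 3·18 + 3·4 = 66; slack = 77 − 66 = 11.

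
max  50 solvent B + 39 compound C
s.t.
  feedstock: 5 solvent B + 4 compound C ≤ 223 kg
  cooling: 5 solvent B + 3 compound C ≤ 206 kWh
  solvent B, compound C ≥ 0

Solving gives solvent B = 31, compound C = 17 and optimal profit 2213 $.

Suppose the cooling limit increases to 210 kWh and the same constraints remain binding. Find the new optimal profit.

Both feedstock and cooling are binding at x*.
From A_Bᵀ y = c: 5·y_feedstock + 5·y_cooling = 50; 4·y_feedstock + 3·y_cooling = 39.
This yields shadow prices y_feedstock = 9, y_cooling = 1.
Δz = y_cooling·Δb = 1 × (4) = 4, so new z* = 2213 + 4 = 2217.

2217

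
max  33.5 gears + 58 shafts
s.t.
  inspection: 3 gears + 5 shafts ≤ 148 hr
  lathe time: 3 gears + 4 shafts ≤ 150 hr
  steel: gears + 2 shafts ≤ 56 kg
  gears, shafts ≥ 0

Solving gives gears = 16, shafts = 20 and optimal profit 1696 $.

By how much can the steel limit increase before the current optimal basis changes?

Binding constraints: inspection, steel. The basis is B = [[3,5],[1,2]] with det 1.
Per unit increase in steel, x* moves by d = (-5, 3).
The basis stays optimal until gears reaches 0; allowable increase = 3.2 kg.

3.2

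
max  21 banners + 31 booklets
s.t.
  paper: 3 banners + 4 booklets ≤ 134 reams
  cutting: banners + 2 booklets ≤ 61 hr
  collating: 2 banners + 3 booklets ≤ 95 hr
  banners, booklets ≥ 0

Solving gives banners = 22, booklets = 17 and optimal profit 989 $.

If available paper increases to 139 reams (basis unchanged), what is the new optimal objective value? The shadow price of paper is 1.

Δb = 5, so new z* = 989 + (1)·(5) = 989 + 5 = 994.

994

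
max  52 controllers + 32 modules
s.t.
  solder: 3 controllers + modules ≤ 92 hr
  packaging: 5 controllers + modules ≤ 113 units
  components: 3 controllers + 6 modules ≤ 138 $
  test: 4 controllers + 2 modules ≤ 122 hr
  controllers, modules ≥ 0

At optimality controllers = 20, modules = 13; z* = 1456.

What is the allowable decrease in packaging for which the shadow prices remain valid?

90

Binding constraints: packaging, components. The basis is B = [[5,1],[3,6]] with det 27.
Per unit decrease in packaging, x* moves by d = (-0.2222, 0.1111).
The basis stays optimal until controllers reaches 0; allowable decrease = 90 units.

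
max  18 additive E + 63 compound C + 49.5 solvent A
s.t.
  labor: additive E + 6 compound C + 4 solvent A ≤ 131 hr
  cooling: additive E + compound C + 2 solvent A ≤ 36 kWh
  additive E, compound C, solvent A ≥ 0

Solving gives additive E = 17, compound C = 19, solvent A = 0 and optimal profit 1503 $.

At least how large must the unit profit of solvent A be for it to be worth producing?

54

Both labor and cooling are binding at x*.
From A_Bᵀ y = c: 1·y_labor + 1·y_cooling = 18; 6·y_labor + 1·y_cooling = 63.
This yields shadow prices y_labor = 9, y_cooling = 9.
solvent A enters the basis when its profit ≥ yᵀa₃ = 9·4 + 9·2 = 54.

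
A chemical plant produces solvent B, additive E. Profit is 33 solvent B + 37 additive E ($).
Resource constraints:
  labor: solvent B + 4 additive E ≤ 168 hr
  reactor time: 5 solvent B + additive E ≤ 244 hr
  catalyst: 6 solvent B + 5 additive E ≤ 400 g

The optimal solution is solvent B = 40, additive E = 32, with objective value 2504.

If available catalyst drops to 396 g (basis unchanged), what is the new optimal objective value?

At the optimum: labor uses 168 of 168 (binding); reactor time uses 232 of 244 (slack = 12); catalyst uses 400 of 400 (binding).
By complementary slackness, y = 0 for the non-binding constraint.
The binding rows give the dual system: 1·y_labor + 6·y_catalyst = 33 and 4·y_labor + 5·y_catalyst = 37.
Solving: y_labor = 3, y_catalyst = 5.
Δz = y_catalyst·Δb = 5 × (-4) = -20, so new z* = 2504 − 20 = 2484.

2484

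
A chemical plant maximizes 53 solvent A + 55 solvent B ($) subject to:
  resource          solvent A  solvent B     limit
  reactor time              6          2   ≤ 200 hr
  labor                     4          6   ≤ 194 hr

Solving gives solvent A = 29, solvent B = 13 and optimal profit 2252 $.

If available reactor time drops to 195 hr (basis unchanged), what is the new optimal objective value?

Check each constraint at x*: reactor time 200/200 (tight); labor 194/194 (tight).
Dual feasibility on the basic columns requires 6·y_reactor time + 4·y_labor = 53, 2·y_reactor time + 6·y_labor = 55.
Solving: y_reactor time = 3.5, y_labor = 8.
Δz = y_reactor time·Δb = 3.5 × (-5) = -17.5, so new z* = 2252 − 17.5 = 2234.5.

2234.5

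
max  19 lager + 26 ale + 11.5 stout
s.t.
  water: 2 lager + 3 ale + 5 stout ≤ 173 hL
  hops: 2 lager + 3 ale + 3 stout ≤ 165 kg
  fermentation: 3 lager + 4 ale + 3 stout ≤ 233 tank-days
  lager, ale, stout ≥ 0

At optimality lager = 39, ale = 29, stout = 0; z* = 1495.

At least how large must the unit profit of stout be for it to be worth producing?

At the optimum: water uses 165 of 173 (slack = 8); hops uses 165 of 165 (binding); fermentation uses 233 of 233 (binding).
Slack constraints have shadow price 0 (complementary slackness).
The binding rows give the dual system: 2·y_hops + 3·y_fermentation = 19 and 3·y_hops + 4·y_fermentation = 26.
Solving: y_hops = 2, y_fermentation = 5.
stout enters the basis when its profit ≥ yᵀa₃ = 2·3 + 5·3 = 21.

21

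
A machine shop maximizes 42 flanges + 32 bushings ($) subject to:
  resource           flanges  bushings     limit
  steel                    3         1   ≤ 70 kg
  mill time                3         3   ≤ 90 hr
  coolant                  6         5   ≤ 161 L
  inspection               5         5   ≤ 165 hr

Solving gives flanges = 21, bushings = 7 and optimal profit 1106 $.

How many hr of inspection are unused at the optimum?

inspection used = 5·21 + 5·7 = 140; slack = 165 − 140 = 25.

25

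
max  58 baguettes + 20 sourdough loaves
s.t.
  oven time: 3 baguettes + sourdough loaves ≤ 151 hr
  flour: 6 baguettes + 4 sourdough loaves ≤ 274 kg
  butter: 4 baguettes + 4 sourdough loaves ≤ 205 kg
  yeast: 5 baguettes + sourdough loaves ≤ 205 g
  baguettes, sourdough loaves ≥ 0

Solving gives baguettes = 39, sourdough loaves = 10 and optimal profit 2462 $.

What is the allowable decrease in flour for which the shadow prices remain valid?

Binding constraints: flour, yeast. The basis is B = [[6,4],[5,1]] with det -14.
Per unit decrease in flour, x* moves by d = (0.0714, -0.3571).
The basis stays optimal until sourdough loaves reaches 0; allowable decrease = 28 kg.

28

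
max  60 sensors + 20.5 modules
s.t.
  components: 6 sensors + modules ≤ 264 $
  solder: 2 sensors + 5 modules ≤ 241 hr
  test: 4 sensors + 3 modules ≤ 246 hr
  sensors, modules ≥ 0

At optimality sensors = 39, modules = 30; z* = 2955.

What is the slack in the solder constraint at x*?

13

solder used = 2·39 + 5·30 = 228; slack = 241 − 228 = 13.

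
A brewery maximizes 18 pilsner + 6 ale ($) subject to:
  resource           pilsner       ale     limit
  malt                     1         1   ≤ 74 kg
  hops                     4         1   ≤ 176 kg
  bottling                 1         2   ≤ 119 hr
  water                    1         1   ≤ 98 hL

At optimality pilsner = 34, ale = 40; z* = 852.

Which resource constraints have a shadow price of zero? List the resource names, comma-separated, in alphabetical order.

bottling, water

malt: 74/74 (binding)
hops: 176/176 (binding)
bottling: 114/119 (slack 5)
water: 74/98 (slack 24)
By complementary slackness, a constraint with positive slack has shadow price 0 → bottling, water.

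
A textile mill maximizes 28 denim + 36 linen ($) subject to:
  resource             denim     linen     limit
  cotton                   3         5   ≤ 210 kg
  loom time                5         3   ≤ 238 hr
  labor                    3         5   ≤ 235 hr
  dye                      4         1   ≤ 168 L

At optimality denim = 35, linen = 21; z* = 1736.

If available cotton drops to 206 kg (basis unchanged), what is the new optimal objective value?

1712

Check each constraint at x*: cotton 210/210 (tight); loom time 238/238 (tight); labor 210/235 (slack 25); dye 161/168 (slack 7).
Since labor, dye are not tight, their duals are 0.
From A_Bᵀ y = c: 3·y_cotton + 5·y_loom time = 28; 5·y_cotton + 3·y_loom time = 36.
Solving: y_cotton = 6, y_loom time = 2.
Δz = y_cotton·Δb = 6 × (-4) = -24, so new z* = 1736 − 24 = 1712.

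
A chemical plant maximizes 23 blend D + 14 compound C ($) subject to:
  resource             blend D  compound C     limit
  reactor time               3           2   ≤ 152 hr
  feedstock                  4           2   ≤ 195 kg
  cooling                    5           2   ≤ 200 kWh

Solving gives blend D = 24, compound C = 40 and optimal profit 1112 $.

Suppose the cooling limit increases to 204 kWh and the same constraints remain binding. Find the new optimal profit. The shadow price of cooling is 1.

Δb = 4, so new z* = 1112 + (1)·(4) = 1112 + 4 = 1116.

1116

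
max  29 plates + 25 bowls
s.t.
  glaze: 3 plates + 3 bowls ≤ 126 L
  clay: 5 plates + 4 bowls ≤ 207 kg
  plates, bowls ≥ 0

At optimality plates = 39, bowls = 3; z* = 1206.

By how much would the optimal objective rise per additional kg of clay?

At the optimum: glaze uses 126 of 126 (binding); clay uses 207 of 207 (binding).
From A_Bᵀ y = c: 3·y_glaze + 5·y_clay = 29; 3·y_glaze + 4·y_clay = 25.
This yields shadow prices y_glaze = 3, y_clay = 4.
Shadow price of clay = 4.

4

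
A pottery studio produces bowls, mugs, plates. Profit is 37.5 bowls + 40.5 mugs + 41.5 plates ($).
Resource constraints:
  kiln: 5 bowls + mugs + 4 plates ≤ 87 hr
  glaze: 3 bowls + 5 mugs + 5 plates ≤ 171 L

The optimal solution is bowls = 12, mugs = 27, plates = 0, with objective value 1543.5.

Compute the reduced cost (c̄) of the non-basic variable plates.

-8

Both kiln and glaze are binding at x*.
Dual feasibility on the basic columns requires 5·y_kiln + 3·y_glaze = 37.5, 1·y_kiln + 5·y_glaze = 40.5.
This yields shadow prices y_kiln = 3, y_glaze = 7.5.
Reduced cost of plates: c₃ − yᵀa₃ = 41.5 − (3·4 + 7.5·5) = 41.5 − 49.5 = -8.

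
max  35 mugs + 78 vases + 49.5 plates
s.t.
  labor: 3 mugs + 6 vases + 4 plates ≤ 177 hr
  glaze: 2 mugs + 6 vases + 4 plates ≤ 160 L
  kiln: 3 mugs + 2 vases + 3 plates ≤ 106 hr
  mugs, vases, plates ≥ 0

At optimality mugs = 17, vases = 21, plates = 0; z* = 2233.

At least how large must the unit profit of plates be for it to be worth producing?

Check each constraint at x*: labor 177/177 (tight); glaze 160/160 (tight); kiln 93/106 (slack 13).
Slack constraints have shadow price 0 (complementary slackness).
The binding rows give the dual system: 3·y_labor + 2·y_glaze = 35 and 6·y_labor + 6·y_glaze = 78.
Solving: y_labor = 9, y_glaze = 4.
plates enters the basis when its profit ≥ yᵀa₃ = 9·4 + 4·4 = 52.

52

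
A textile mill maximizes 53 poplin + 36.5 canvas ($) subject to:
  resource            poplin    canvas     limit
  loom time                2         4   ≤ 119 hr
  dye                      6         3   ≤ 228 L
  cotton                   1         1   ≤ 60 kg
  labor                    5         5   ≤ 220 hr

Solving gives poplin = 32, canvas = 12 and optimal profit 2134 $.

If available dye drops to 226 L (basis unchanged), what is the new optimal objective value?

Binding: dye and labor. Non-binding: loom time (7 unused), cotton (16 unused).
Slack constraints have shadow price 0 (complementary slackness).
From A_Bᵀ y = c: 6·y_dye + 5·y_labor = 53; 3·y_dye + 5·y_labor = 36.5.
→ y_dye = 5.5 and y_labor = 4.
Δz = y_dye·Δb = 5.5 × (-2) = -11, so new z* = 2134 − 11 = 2123.

2123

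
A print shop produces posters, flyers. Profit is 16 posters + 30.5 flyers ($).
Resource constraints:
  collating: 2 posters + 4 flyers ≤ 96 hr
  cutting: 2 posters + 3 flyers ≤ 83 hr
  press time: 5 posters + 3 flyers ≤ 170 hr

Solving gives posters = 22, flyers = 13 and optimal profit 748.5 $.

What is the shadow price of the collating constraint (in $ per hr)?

6.5

At the optimum: collating uses 96 of 96 (binding); cutting uses 83 of 83 (binding); press time uses 149 of 170 (slack = 21).
Since press time is not tight, its dual is 0.
From A_Bᵀ y = c: 2·y_collating + 2·y_cutting = 16; 4·y_collating + 3·y_cutting = 30.5.
This yields shadow prices y_collating = 6.5, y_cutting = 1.5.
Shadow price of collating = 6.5.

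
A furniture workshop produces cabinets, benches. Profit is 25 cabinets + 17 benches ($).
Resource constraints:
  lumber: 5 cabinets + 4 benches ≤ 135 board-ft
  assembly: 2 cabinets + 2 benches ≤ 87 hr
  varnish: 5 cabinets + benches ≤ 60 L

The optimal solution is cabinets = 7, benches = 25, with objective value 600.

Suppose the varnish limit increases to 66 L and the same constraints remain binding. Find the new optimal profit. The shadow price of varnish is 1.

Δb = 6, so new z* = 600 + (1)·(6) = 600 + 6 = 606.

606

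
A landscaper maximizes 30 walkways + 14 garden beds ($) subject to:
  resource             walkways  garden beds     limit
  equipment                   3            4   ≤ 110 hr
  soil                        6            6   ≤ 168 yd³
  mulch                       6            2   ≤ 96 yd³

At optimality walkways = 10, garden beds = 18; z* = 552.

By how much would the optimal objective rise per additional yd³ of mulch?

Binding: soil and mulch. Non-binding: equipment (8 unused).
Since equipment is not tight, its dual is 0.
The binding rows give the dual system: 6·y_soil + 6·y_mulch = 30 and 6·y_soil + 2·y_mulch = 14.
Solving: y_soil = 1, y_mulch = 4.
Shadow price of mulch = 4.

4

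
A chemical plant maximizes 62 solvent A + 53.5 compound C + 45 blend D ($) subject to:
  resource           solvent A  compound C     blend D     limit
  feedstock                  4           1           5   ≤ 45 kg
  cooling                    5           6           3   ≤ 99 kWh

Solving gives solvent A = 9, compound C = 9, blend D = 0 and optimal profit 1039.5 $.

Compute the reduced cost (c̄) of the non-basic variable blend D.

At the optimum: feedstock uses 45 of 45 (binding); cooling uses 99 of 99 (binding).
Dual feasibility on the basic columns requires 4·y_feedstock + 5·y_cooling = 62, 1·y_feedstock + 6·y_cooling = 53.5.
→ y_feedstock = 5.5 and y_cooling = 8.
Reduced cost of blend D: c₃ − yᵀa₃ = 45 − (5.5·5 + 8·3) = 45 − 51.5 = -6.5.

-6.5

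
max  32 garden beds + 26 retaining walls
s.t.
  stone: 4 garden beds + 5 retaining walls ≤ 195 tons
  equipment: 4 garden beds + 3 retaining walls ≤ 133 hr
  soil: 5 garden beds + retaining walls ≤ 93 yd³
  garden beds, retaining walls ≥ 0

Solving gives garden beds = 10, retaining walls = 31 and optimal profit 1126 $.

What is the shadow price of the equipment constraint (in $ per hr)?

At the optimum: stone uses 195 of 195 (binding); equipment uses 133 of 133 (binding); soil uses 81 of 93 (slack = 12).
Since soil is not tight, its dual is 0.
From A_Bᵀ y = c: 4·y_stone + 4·y_equipment = 32; 5·y_stone + 3·y_equipment = 26.
Solving: y_stone = 1, y_equipment = 7.
Shadow price of equipment = 7.

7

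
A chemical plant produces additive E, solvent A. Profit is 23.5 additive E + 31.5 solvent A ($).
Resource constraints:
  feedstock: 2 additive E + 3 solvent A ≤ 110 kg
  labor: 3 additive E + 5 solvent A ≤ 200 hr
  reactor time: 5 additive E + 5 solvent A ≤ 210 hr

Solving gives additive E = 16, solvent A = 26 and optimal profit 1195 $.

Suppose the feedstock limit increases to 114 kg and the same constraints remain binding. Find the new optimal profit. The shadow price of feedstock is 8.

1227

Δb = 4, so new z* = 1195 + (8)·(4) = 1195 + 32 = 1227.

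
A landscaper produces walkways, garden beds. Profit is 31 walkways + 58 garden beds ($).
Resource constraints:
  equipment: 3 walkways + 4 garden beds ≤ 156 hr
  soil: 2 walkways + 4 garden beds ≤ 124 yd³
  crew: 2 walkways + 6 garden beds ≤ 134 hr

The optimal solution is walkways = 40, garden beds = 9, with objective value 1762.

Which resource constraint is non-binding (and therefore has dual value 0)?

soil

equipment: 156/156 (binding)
soil: 116/124 (slack 8)
crew: 134/134 (binding)
By complementary slackness, a constraint with positive slack has shadow price 0 → soil.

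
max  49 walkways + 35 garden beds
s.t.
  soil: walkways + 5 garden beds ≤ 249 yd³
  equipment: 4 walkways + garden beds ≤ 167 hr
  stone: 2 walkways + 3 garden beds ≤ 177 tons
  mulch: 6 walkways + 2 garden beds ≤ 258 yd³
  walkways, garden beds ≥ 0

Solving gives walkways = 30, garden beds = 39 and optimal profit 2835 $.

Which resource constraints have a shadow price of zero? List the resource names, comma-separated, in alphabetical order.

equipment, soil

soil: 225/249 (slack 24)
equipment: 159/167 (slack 8)
stone: 177/177 (binding)
mulch: 258/258 (binding)
By complementary slackness, a constraint with positive slack has shadow price 0 → equipment, soil.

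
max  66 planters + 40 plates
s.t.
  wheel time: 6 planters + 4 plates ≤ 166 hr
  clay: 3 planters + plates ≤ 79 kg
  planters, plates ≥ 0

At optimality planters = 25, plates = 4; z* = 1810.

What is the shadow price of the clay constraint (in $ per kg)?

Check each constraint at x*: wheel time 166/166 (tight); clay 79/79 (tight).
Dual feasibility on the basic columns requires 6·y_wheel time + 3·y_clay = 66, 4·y_wheel time + 1·y_clay = 40.
This yields shadow prices y_wheel time = 9, y_clay = 4.
Shadow price of clay = 4.

4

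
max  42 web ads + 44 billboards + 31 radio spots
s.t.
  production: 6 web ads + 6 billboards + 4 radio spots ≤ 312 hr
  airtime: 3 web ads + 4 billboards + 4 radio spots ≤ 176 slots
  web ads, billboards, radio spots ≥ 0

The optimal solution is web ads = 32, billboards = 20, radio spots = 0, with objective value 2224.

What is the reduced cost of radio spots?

-1

Both production and airtime are binding at x*.
The binding rows give the dual system: 6·y_production + 3·y_airtime = 42 and 6·y_production + 4·y_airtime = 44.
This yields shadow prices y_production = 6, y_airtime = 2.
Reduced cost of radio spots: c₃ − yᵀa₃ = 31 − (6·4 + 2·4) = 31 − 32 = -1.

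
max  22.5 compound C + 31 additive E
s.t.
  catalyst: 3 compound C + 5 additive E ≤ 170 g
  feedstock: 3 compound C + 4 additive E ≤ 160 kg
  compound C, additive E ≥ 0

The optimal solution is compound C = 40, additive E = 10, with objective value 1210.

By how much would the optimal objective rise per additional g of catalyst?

Check each constraint at x*: catalyst 170/170 (tight); feedstock 160/160 (tight).
Dual feasibility on the basic columns requires 3·y_catalyst + 3·y_feedstock = 22.5, 5·y_catalyst + 4·y_feedstock = 31.
This yields shadow prices y_catalyst = 1, y_feedstock = 6.5.
Shadow price of catalyst = 1.

1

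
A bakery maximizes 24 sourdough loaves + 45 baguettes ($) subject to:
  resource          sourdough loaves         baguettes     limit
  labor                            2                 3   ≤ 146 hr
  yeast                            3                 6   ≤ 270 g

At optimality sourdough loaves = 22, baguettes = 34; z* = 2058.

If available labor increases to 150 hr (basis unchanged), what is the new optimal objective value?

Check each constraint at x*: labor 146/146 (tight); yeast 270/270 (tight).
Dual feasibility on the basic columns requires 2·y_labor + 3·y_yeast = 24, 3·y_labor + 6·y_yeast = 45.
Solving: y_labor = 3, y_yeast = 6.
Δz = y_labor·Δb = 3 × (4) = 12, so new z* = 2058 + 12 = 2070.

2070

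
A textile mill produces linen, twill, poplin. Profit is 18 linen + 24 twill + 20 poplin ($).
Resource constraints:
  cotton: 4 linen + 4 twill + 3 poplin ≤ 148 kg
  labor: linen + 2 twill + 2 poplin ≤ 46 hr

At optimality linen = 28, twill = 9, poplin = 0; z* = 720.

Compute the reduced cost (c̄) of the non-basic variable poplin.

At the optimum: cotton uses 148 of 148 (binding); labor uses 46 of 46 (binding).
From A_Bᵀ y = c: 4·y_cotton + 1·y_labor = 18; 4·y_cotton + 2·y_labor = 24.
→ y_cotton = 3 and y_labor = 6.
Reduced cost of poplin: c₃ − yᵀa₃ = 20 − (3·3 + 6·2) = 20 − 21 = -1.

-1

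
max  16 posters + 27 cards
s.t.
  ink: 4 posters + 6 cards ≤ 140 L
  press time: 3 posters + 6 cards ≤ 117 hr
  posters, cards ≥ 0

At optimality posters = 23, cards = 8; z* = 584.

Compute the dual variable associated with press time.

Check each constraint at x*: ink 140/140 (tight); press time 117/117 (tight).
From A_Bᵀ y = c: 4·y_ink + 3·y_press time = 16; 6·y_ink + 6·y_press time = 27.
Solving: y_ink = 2.5, y_press time = 2.
Shadow price of press time = 2.

2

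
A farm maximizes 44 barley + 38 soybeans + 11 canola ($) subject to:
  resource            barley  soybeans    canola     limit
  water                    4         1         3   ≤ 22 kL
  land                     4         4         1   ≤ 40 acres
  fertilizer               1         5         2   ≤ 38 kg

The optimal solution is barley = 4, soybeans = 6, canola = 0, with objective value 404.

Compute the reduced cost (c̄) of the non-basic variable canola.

-4

At the optimum: water uses 22 of 22 (binding); land uses 40 of 40 (binding); fertilizer uses 34 of 38 (slack = 4).
Slack constraints have shadow price 0 (complementary slackness).
The binding rows give the dual system: 4·y_water + 4·y_land = 44 and 1·y_water + 4·y_land = 38.
→ y_water = 2 and y_land = 9.
Reduced cost of canola: c₃ − yᵀa₃ = 11 − (2·3 + 9·1) = 11 − 15 = -4.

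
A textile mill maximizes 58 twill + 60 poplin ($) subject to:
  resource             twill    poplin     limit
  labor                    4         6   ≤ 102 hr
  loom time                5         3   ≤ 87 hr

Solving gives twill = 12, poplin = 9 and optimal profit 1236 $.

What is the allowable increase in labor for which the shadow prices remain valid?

Binding constraints: labor, loom time. The basis is B = [[4,6],[5,3]] with det -18.
Per unit increase in labor, x* moves by d = (-0.1667, 0.2778).
The basis stays optimal until twill reaches 0; allowable increase = 72 hr.

72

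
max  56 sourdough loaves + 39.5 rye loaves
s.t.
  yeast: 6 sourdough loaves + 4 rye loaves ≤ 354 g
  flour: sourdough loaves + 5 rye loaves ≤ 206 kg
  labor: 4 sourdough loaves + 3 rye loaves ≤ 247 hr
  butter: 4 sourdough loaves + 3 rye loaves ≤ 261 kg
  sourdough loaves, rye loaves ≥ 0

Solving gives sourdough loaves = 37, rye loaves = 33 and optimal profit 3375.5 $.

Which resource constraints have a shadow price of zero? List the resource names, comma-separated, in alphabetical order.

butter, flour

yeast: 354/354 (binding)
flour: 202/206 (slack 4)
labor: 247/247 (binding)
butter: 247/261 (slack 14)
By complementary slackness, a constraint with positive slack has shadow price 0 → butter, flour.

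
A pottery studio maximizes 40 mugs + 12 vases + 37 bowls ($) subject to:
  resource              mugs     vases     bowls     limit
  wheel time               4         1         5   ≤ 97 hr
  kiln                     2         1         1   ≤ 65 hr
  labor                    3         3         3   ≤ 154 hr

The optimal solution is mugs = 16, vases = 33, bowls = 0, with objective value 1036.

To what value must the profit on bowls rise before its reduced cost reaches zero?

At the optimum: wheel time uses 97 of 97 (binding); kiln uses 65 of 65 (binding); labor uses 147 of 154 (slack = 7).
Since labor is not tight, its dual is 0.
The binding rows give the dual system: 4·y_wheel time + 2·y_kiln = 40 and 1·y_wheel time + 1·y_kiln = 12.
Solving: y_wheel time = 8, y_kiln = 4.
bowls enters the basis when its profit ≥ yᵀa₃ = 8·5 + 4·1 = 44.

44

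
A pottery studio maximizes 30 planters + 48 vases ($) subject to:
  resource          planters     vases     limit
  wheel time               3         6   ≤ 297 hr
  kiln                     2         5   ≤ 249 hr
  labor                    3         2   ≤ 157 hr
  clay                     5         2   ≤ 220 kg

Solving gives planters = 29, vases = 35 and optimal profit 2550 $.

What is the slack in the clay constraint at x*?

5

clay used = 5·29 + 2·35 = 215; slack = 220 − 215 = 5.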